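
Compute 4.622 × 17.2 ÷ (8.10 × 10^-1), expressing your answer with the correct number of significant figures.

98.1

4.622 × 17.2 ÷ (8.10 × 10^-1) = 98.1461728395…
Multiplication/division keeps the fewest significant figures: 4.622 → 4 s.f., 17.2 → 3 s.f., 8.10 × 10^-1 → 3 s.f.; limit is 3.
Rounded to 3 significant figures: 98.1.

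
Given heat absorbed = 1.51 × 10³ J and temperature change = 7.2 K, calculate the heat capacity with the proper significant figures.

2.1 × 10² J/K

heat capacity = 1.51 × 10³ J ÷ 7.2 K = 209.722222222… J/K.
1.51 × 10³ has 3 significant figures; 7.2 has 2.
Division/multiplication keeps the fewest: 2 significant figures.
Rounded: 2.1 × 10² J/K.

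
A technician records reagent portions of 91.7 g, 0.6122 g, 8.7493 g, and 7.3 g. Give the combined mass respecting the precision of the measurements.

91.7 g + 0.6122 g + 8.7493 g + 7.3 g = 108.3615 g.
Addition/subtraction keeps the fewest decimal places: 91.7 → 1 decimal place, 0.6122 → 4 decimal places, 8.7493 → 4 decimal places, 7.3 → 1 decimal place; limit is 1.
Rounded to 1 decimal place: 108.4 g.

108.4 g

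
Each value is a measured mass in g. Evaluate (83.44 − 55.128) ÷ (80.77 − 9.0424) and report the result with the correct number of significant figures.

83.44 − 55.128 = 28.312, limited to 2 d.p. → 4 s.f.; 80.77 − 9.0424 = 71.7276, limited to 2 d.p. → 4 s.f.
Carrying full precision, 28.312 ÷ 71.7276 = 0.394715562768…; keep min(4, 4) = 4 s.f.
Rounded to 4 significant figures: 0.3947.

0.3947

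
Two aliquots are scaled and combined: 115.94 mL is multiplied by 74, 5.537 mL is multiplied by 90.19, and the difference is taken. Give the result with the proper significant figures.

115.94 × 74 = 8579.56 → 8.6 × 10³ mL (2 s.f., last digit at the 10^2 place).
5.537 × 90.19 = 499.38203 → 499.4 mL (4 s.f., last digit at the 10^-1 place).
Difference: 8080.17797 mL; keep the coarser place, 10^2.
Result: 8.1 × 10³ mL.

8.1 × 10³ mL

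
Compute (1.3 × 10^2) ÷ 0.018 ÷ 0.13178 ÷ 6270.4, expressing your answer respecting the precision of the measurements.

(1.3 × 10^2) ÷ 0.018 ÷ 0.13178 ÷ 6270.4 = 8.74029513665…
Multiplication/division keeps the fewest significant figures: 1.3 × 10^2 → 2 s.f., 0.018 → 2 s.f., 0.13178 → 5 s.f., 6270.4 → 5 s.f.; limit is 2.
Rounded to 2 significant figures: 8.7.

8.7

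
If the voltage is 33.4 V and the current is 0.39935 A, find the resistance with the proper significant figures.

83.6 Ω

resistance = 33.4 V ÷ 0.39935 A = 83.6359083511… Ω.
33.4 has 3 significant figures; 0.39935 has 5.
Division/multiplication keeps the fewest: 3 significant figures.
Rounded: 83.6 Ω.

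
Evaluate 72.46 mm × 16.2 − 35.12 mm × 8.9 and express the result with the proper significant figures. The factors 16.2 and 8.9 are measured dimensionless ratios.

8.6 × 10^2 mm

72.46 × 16.2 = 1173.852 → 1.17 × 10^3 mm (3 s.f., last digit at the 10^1 place).
35.12 × 8.9 = 312.568 → 3.1 × 10^2 mm (2 s.f., last digit at the 10^1 place).
Difference: 861.284 mm; keep the coarser place, 10^1.
Result: 8.6 × 10^2 mm.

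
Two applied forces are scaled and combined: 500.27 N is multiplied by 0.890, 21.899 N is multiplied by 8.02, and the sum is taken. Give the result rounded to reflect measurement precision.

500.27 × 0.890 = 445.2403 → 445 N (3 s.f., last digit at the 10^0 place).
21.899 × 8.02 = 175.62998 → 176 N (3 s.f., last digit at the 10^0 place).
Sum: 620.87028 N; keep the coarser place, 10^0.
Result: 621 N.

621 N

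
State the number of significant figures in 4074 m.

4074: zeros between nonzero digits are significant.

4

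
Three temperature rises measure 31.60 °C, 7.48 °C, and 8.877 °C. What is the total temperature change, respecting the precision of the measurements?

47.96 °C

31.60 °C + 7.48 °C + 8.877 °C = 47.957 °C.
Addition/subtraction keeps the fewest decimal places: 31.60 → 2 decimal places, 7.48 → 2 decimal places, 8.877 → 3 decimal places; limit is 2.
Rounded to 2 decimal places: 47.96 °C.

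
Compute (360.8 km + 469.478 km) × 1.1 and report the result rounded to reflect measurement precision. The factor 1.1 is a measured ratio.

9.1 × 10^2 km

360.8 km + 469.478 km = 830.278 km; the sum is limited to 1 decimal place (4 s.f.).
Carrying full precision, 830.278 × 1.1 = 913.3058 km; 1.1 has 2 s.f., so the result keeps min(4, 2) = 2 s.f.
Rounded to 2 significant figures: 9.1 × 10^2 km.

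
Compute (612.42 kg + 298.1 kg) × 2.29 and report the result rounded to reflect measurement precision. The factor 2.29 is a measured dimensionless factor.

2.09 × 10³ kg

612.42 kg + 298.1 kg = 910.52 kg; the sum is limited to 1 decimal place (4 s.f.).
Carrying full precision, 910.52 × 2.29 = 2085.0908 kg; 2.29 has 3 s.f., so the result keeps min(4, 3) = 3 s.f.
Rounded to 3 significant figures: 2.09 × 10³ kg.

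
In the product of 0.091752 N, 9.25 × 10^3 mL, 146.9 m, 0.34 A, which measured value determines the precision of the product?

0.34 A

0.091752 N → 5 s.f.; 9.25 × 10^3 mL → 3 s.f.; 146.9 m → 4 s.f.; 0.34 A → 2 s.f.
The fewest is 2 significant figures, from 0.34 A.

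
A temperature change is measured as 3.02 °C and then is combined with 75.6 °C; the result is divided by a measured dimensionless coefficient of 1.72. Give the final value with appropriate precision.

45.7 °C

3.02 °C + 75.6 °C = 78.62 °C; the sum is limited to 1 decimal place (3 s.f.).
Carrying full precision, 78.62 ÷ 1.72 = 45.7093023256… °C; 1.72 has 3 s.f., so the result keeps min(3, 3) = 3 s.f.
Rounded to 3 significant figures: 45.7 °C.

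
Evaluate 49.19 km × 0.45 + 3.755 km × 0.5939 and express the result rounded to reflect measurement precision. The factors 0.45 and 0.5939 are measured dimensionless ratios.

24 km

49.19 × 0.45 = 22.1355 → 22 km (2 s.f., last digit at the 10^0 place).
3.755 × 0.5939 = 2.2300945 → 2.230 km (4 s.f., last digit at the 10^-3 place).
Sum: 24.3655945 km; keep the coarser place, 10^0.
Result: 24 km.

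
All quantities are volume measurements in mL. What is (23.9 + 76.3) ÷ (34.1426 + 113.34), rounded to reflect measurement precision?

6.794 × 10^-1

23.9 + 76.3 = 100.2, limited to 1 d.p. → 4 s.f.; 34.1426 + 113.34 = 147.4826, limited to 2 d.p. → 5 s.f.
Carrying full precision, 100.2 ÷ 147.4826 = 0.679402180325…; keep min(4, 5) = 4 s.f.
Rounded to 4 significant figures: 6.794 × 10^-1.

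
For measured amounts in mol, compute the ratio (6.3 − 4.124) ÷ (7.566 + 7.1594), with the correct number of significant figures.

0.15

6.3 − 4.124 = 2.176, limited to 1 d.p. → 2 s.f.; 7.566 + 7.1594 = 14.7254, limited to 3 d.p. → 5 s.f.
Carrying full precision, 2.176 ÷ 14.7254 = 0.147771877165…; keep min(2, 5) = 2 s.f.
Rounded to 2 significant figures: 0.15.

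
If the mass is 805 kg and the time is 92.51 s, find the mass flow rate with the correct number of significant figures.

8.70 kg/s

mass flow rate = 805 kg ÷ 92.51 s = 8.70176197168… kg/s.
805 has 3 significant figures; 92.51 has 4.
Division/multiplication keeps the fewest: 3 significant figures.
Rounded: 8.70 kg/s.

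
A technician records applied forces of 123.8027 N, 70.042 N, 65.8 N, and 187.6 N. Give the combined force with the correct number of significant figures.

123.8027 N + 70.042 N + 65.8 N + 187.6 N = 447.2447 N.
Addition/subtraction keeps the fewest decimal places: 123.8027 → 4 decimal places, 70.042 → 3 decimal places, 65.8 → 1 decimal place, 187.6 → 1 decimal place; limit is 1.
Rounded to 1 decimal place: 447.2 N.

447.2 N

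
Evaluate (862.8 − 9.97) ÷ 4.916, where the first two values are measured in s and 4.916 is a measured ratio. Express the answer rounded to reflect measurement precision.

173.5 s

862.8 s − 9.97 s = 852.83 s; the difference is limited to 1 decimal place (4 s.f.).
Carrying full precision, 852.83 ÷ 4.916 = 173.480471928… s; 4.916 has 4 s.f., so the result keeps min(4, 4) = 4 s.f.
Rounded to 4 significant figures: 173.5 s.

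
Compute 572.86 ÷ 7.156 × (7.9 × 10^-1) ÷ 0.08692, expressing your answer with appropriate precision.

572.86 ÷ 7.156 × (7.9 × 10^-1) ÷ 0.08692 = 727.58802129…
Multiplication/division keeps the fewest significant figures: 572.86 → 5 s.f., 7.156 → 4 s.f., 7.9 × 10^-1 → 2 s.f., 0.08692 → 4 s.f.; limit is 2.
Rounded to 2 significant figures: 7.3 × 10^2.

7.3 × 10^2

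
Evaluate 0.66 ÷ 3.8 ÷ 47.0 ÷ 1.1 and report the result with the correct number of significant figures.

0.66 ÷ 3.8 ÷ 47.0 ÷ 1.1 = 0.003359462486…
Multiplication/division keeps the fewest significant figures: 0.66 → 2 s.f., 3.8 → 2 s.f., 47.0 → 3 s.f., 1.1 → 2 s.f.; limit is 2.
Rounded to 2 significant figures: 0.0034.

0.0034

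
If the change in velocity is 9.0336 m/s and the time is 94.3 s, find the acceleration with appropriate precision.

acceleration = 9.0336 m/s ÷ 94.3 s = 0.0957963944857… m/s².
9.0336 has 5 significant figures; 94.3 has 3.
Division/multiplication keeps the fewest: 3 significant figures.
Rounded: 0.0958 m/s².

0.0958 m/s²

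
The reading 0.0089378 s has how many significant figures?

5

0.0089378: leading zeros are not significant.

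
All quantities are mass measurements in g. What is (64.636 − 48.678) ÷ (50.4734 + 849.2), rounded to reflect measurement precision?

64.636 − 48.678 = 15.958, limited to 3 d.p. → 5 s.f.; 50.4734 + 849.2 = 899.6734, limited to 1 d.p. → 4 s.f.
Carrying full precision, 15.958 ÷ 899.6734 = 0.0177375478701…; keep min(5, 4) = 4 s.f.
Rounded to 4 significant figures: 0.01774.

0.01774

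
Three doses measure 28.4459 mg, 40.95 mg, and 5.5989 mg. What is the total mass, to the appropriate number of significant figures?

74.99 mg

28.4459 mg + 40.95 mg + 5.5989 mg = 74.9948 mg.
Addition/subtraction keeps the fewest decimal places: 28.4459 → 4 decimal places, 40.95 → 2 decimal places, 5.5989 → 4 decimal places; limit is 2.
Rounded to 2 decimal places: 74.99 mg.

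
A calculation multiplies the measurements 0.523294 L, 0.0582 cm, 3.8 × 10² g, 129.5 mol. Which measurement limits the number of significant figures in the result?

0.523294 L → 6 s.f.; 0.0582 cm → 3 s.f.; 3.8 × 10² g → 2 s.f.; 129.5 mol → 4 s.f.
The fewest is 2 significant figures, from 3.8 × 10² g.

3.8 × 10² g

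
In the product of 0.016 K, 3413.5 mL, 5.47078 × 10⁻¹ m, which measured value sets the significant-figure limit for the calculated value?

0.016 K

0.016 K → 2 s.f.; 3413.5 mL → 5 s.f.; 5.47078 × 10⁻¹ m → 6 s.f.
The fewest is 2 significant figures, from 0.016 K.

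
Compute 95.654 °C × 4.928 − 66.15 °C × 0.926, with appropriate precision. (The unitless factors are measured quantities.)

410.1 °C

95.654 × 4.928 = 471.382912 → 471.4 °C (4 s.f., last digit at the 10^-1 place).
66.15 × 0.926 = 61.2549 → 61.3 °C (3 s.f., last digit at the 10^-1 place).
Difference: 410.128012 °C; keep the coarser place, 10^-1.
Result: 410.1 °C.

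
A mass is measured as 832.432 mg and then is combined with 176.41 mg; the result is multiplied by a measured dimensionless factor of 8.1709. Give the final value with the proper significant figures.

8.2431 × 10^3 mg

832.432 mg + 176.41 mg = 1008.842 mg; the sum is limited to 2 decimal places (6 s.f.).
Carrying full precision, 1008.842 × 8.1709 = 8243.1470978 mg; 8.1709 has 5 s.f., so the result keeps min(6, 5) = 5 s.f.
Rounded to 5 significant figures: 8.2431 × 10^3 mg.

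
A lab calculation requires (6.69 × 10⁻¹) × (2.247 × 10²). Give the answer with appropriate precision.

(6.69 × 10⁻¹) × (2.247 × 10²) = 150.3243
Multiplication/division keeps the fewest significant figures: 6.69 × 10⁻¹ → 3 s.f., 2.247 × 10² → 4 s.f.; limit is 3.
Rounded to 3 significant figures: 1.50 × 10².

1.50 × 10²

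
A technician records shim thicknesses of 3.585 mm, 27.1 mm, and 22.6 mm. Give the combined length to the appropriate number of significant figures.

3.585 mm + 27.1 mm + 22.6 mm = 53.285 mm.
Addition/subtraction keeps the fewest decimal places: 3.585 → 3 decimal places, 27.1 → 1 decimal place, 22.6 → 1 decimal place; limit is 1.
Rounded to 1 decimal place: 53.3 mm.

53.3 mm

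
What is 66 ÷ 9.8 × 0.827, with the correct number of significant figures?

66 ÷ 9.8 × 0.827 = 5.56959183673…
Multiplication/division keeps the fewest significant figures: 66 → 2 s.f., 9.8 → 2 s.f., 0.827 → 3 s.f.; limit is 2.
Rounded to 2 significant figures: 5.6.

5.6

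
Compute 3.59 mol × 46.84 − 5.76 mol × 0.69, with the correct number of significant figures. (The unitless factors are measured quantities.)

3.59 × 46.84 = 168.1556 → 1.68 × 10^2 mol (3 s.f., last digit at the 10^0 place).
5.76 × 0.69 = 3.9744 → 4.0 mol (2 s.f., last digit at the 10^-1 place).
Difference: 164.1812 mol; keep the coarser place, 10^0.
Result: 164 mol.

164 mol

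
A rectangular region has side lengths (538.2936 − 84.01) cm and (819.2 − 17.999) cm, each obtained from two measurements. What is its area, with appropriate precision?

538.2936 − 84.01 = 454.2836, limited to 2 d.p. → 5 s.f.; 819.2 − 17.999 = 801.201, limited to 1 d.p. → 4 s.f.
Carrying full precision, 454.2836 × 801.201 = 363972.474604…; keep min(5, 4) = 4 s.f.
Rounded to 4 significant figures: 3.640 × 10⁵ cm².

3.640 × 10⁵ cm²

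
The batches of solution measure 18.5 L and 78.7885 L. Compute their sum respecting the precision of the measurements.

18.5 L + 78.7885 L = 97.2885 L.
Addition/subtraction keeps the fewest decimal places: 18.5 → 1 decimal place, 78.7885 → 4 decimal places; limit is 1.
Rounded to 1 decimal place: 97.3 L.

97.3 L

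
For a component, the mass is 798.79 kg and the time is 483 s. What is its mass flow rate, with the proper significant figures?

1.65 kg/s

mass flow rate = 798.79 kg ÷ 483 s = 1.65380952381… kg/s.
798.79 has 5 significant figures; 483 has 3.
Division/multiplication keeps the fewest: 3 significant figures.
Rounded: 1.65 kg/s.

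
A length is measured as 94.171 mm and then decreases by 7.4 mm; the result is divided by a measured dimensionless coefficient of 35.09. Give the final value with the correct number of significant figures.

2.47 mm

94.171 mm − 7.4 mm = 86.771 mm; the difference is limited to 1 decimal place (3 s.f.).
Carrying full precision, 86.771 ÷ 35.09 = 2.47281276717… mm; 35.09 has 4 s.f., so the result keeps min(3, 4) = 3 s.f.
Rounded to 3 significant figures: 2.47 mm.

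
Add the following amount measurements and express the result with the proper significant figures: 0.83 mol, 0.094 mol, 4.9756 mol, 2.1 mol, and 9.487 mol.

0.83 mol + 0.094 mol + 4.9756 mol + 2.1 mol + 9.487 mol = 17.4866 mol.
Addition/subtraction keeps the fewest decimal places: 0.83 → 2 decimal places, 0.094 → 3 decimal places, 4.9756 → 4 decimal places, 2.1 → 1 decimal place, 9.487 → 3 decimal places; limit is 1.
Rounded to 1 decimal place: 17.5 mol.

17.5 mol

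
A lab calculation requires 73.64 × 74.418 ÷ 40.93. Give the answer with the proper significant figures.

133.9

73.64 × 74.418 ÷ 40.93 = 133.890581969…
Multiplication/division keeps the fewest significant figures: 73.64 → 4 s.f., 74.418 → 5 s.f., 40.93 → 4 s.f.; limit is 4.
Rounded to 4 significant figures: 133.9.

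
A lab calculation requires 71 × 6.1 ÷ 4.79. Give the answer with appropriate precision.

71 × 6.1 ÷ 4.79 = 90.4175365344…
Multiplication/division keeps the fewest significant figures: 71 → 2 s.f., 6.1 → 2 s.f., 4.79 → 3 s.f.; limit is 2.
Rounded to 2 significant figures: 9.0 × 10^1.

9.0 × 10^1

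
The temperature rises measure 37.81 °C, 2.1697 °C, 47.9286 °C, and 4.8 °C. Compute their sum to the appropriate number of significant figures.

37.81 °C + 2.1697 °C + 47.9286 °C + 4.8 °C = 92.7083 °C.
Addition/subtraction keeps the fewest decimal places: 37.81 → 2 decimal places, 2.1697 → 4 decimal places, 47.9286 → 4 decimal places, 4.8 → 1 decimal place; limit is 1.
Rounded to 1 decimal place: 92.7 °C.

92.7 °C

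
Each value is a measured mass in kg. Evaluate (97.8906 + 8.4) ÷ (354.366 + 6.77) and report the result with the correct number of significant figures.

97.8906 + 8.4 = 106.2906, limited to 1 d.p. → 4 s.f.; 354.366 + 6.77 = 361.136, limited to 2 d.p. → 5 s.f.
Carrying full precision, 106.2906 ÷ 361.136 = 0.294322914359…; keep min(4, 5) = 4 s.f.
Rounded to 4 significant figures: 0.2943.

0.2943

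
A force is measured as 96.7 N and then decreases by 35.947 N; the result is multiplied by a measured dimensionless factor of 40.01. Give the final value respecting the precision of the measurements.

2.43 × 10³ N

96.7 N − 35.947 N = 60.753 N; the difference is limited to 1 decimal place (3 s.f.).
Carrying full precision, 60.753 × 40.01 = 2430.72753 N; 40.01 has 4 s.f., so the result keeps min(3, 4) = 3 s.f.
Rounded to 3 significant figures: 2.43 × 10³ N.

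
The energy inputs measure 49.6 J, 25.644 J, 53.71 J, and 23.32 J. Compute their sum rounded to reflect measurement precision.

152.3 J

49.6 J + 25.644 J + 53.71 J + 23.32 J = 152.274 J.
Addition/subtraction keeps the fewest decimal places: 49.6 → 1 decimal place, 25.644 → 3 decimal places, 53.71 → 2 decimal places, 23.32 → 2 decimal places; limit is 1.
Rounded to 1 decimal place: 152.3 J.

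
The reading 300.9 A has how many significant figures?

300.9: zeros between nonzero digits are significant.

4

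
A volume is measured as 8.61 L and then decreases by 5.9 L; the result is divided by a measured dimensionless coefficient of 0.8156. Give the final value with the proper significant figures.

3.3 L

8.61 L − 5.9 L = 2.71 L; the difference is limited to 1 decimal place (2 s.f.).
Carrying full precision, 2.71 ÷ 0.8156 = 3.32270720942… L; 0.8156 has 4 s.f., so the result keeps min(2, 4) = 2 s.f.
Rounded to 2 significant figures: 3.3 L.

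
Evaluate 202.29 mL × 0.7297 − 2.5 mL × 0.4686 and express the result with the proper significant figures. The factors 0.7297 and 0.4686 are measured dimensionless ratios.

202.29 × 0.7297 = 147.611013 → 147.6 mL (4 s.f., last digit at the 10^-1 place).
2.5 × 0.4686 = 1.1715 → 1.2 mL (2 s.f., last digit at the 10^-1 place).
Difference: 146.439513 mL; keep the coarser place, 10^-1.
Result: 146.4 mL.

146.4 mL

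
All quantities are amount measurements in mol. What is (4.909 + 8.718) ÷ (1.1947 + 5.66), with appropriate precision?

4.909 + 8.718 = 13.627, limited to 3 d.p. → 5 s.f.; 1.1947 + 5.66 = 6.8547, limited to 2 d.p. → 3 s.f.
Carrying full precision, 13.627 ÷ 6.8547 = 1.98797905087…; keep min(5, 3) = 3 s.f.
Rounded to 3 significant figures: 1.99.

1.99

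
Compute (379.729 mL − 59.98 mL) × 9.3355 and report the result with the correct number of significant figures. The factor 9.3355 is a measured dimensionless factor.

2985.0 mL

379.729 mL − 59.98 mL = 319.749 mL; the difference is limited to 2 decimal places (5 s.f.).
Carrying full precision, 319.749 × 9.3355 = 2985.0167895 mL; 9.3355 has 5 s.f., so the result keeps min(5, 5) = 5 s.f.
Rounded to 5 significant figures: 2985.0 mL.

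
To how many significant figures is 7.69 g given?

3

7.69: every digit is nonzero and significant.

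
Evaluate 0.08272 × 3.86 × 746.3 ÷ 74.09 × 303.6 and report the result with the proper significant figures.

0.08272 × 3.86 × 746.3 ÷ 74.09 × 303.6 = 976.457722536…
Multiplication/division keeps the fewest significant figures: 0.08272 → 4 s.f., 3.86 → 3 s.f., 746.3 → 4 s.f., 74.09 → 4 s.f., 303.6 → 4 s.f.; limit is 3.
Rounded to 3 significant figures: 976.

976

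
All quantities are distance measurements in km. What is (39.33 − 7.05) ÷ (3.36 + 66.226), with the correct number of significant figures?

39.33 − 7.05 = 32.28, limited to 2 d.p. → 4 s.f.; 3.36 + 66.226 = 69.586, limited to 2 d.p. → 4 s.f.
Carrying full precision, 32.28 ÷ 69.586 = 0.463886413934…; keep min(4, 4) = 4 s.f.
Rounded to 4 significant figures: 4.639 × 10^-1.

4.639 × 10^-1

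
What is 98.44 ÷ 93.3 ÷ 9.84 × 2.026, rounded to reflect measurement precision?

98.44 ÷ 93.3 ÷ 9.84 × 2.026 = 0.217237253723…
Multiplication/division keeps the fewest significant figures: 98.44 → 4 s.f., 93.3 → 3 s.f., 9.84 → 3 s.f., 2.026 → 4 s.f.; limit is 3.
Rounded to 3 significant figures: 0.217.

0.217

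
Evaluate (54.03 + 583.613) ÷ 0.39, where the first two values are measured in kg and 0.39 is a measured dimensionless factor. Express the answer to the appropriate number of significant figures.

54.03 kg + 583.613 kg = 637.643 kg; the sum is limited to 2 decimal places (5 s.f.).
Carrying full precision, 637.643 ÷ 0.39 = 1634.98205128… kg; 0.39 has 2 s.f., so the result keeps min(5, 2) = 2 s.f.
Rounded to 2 significant figures: 1.6 × 10^3 kg.

1.6 × 10^3 kg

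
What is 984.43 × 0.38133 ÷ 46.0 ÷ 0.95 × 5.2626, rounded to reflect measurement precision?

984.43 × 0.38133 ÷ 46.0 ÷ 0.95 × 5.2626 = 45.2069011532…
Multiplication/division keeps the fewest significant figures: 984.43 → 5 s.f., 0.38133 → 5 s.f., 46.0 → 3 s.f., 0.95 → 2 s.f., 5.2626 → 5 s.f.; limit is 2.
Rounded to 2 significant figures: 45.

45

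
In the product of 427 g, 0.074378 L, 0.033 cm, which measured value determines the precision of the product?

427 g → 3 s.f.; 0.074378 L → 5 s.f.; 0.033 cm → 2 s.f.
The fewest is 2 significant figures, from 0.033 cm.

0.033 cm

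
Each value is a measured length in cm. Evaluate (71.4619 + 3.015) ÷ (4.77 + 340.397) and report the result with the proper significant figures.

71.4619 + 3.015 = 74.4769, limited to 3 d.p. → 5 s.f.; 4.77 + 340.397 = 345.167, limited to 2 d.p. → 5 s.f.
Carrying full precision, 74.4769 ÷ 345.167 = 0.215770626972…; keep min(5, 5) = 5 s.f.
Rounded to 5 significant figures: 0.21577.

0.21577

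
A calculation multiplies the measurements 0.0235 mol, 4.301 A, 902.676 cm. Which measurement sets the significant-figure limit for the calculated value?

0.0235 mol

0.0235 mol → 3 s.f.; 4.301 A → 4 s.f.; 902.676 cm → 6 s.f.
The fewest is 3 significant figures, from 0.0235 mol.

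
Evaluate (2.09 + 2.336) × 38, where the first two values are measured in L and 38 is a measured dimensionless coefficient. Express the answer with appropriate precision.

1.7 × 10² L

2.09 L + 2.336 L = 4.426 L; the sum is limited to 2 decimal places (3 s.f.).
Carrying full precision, 4.426 × 38 = 168.188 L; 38 has 2 s.f., so the result keeps min(3, 2) = 2 s.f.
Rounded to 2 significant figures: 1.7 × 10² L.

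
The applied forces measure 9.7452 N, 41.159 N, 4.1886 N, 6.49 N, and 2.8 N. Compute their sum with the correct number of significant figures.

64.4 N

9.7452 N + 41.159 N + 4.1886 N + 6.49 N + 2.8 N = 64.3828 N.
Addition/subtraction keeps the fewest decimal places: 9.7452 → 4 decimal places, 41.159 → 3 decimal places, 4.1886 → 4 decimal places, 6.49 → 2 decimal places, 2.8 → 1 decimal place; limit is 1.
Rounded to 1 decimal place: 64.4 N.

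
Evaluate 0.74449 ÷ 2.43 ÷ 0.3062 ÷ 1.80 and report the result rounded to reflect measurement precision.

0.556

0.74449 ÷ 2.43 ÷ 0.3062 ÷ 1.80 = 0.555872134401…
Multiplication/division keeps the fewest significant figures: 0.74449 → 5 s.f., 2.43 → 3 s.f., 0.3062 → 4 s.f., 1.80 → 3 s.f.; limit is 3.
Rounded to 3 significant figures: 0.556.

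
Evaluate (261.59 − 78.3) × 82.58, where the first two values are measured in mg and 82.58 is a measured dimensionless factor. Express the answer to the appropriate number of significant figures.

261.59 mg − 78.3 mg = 183.29 mg; the difference is limited to 1 decimal place (4 s.f.).
Carrying full precision, 183.29 × 82.58 = 15136.0882 mg; 82.58 has 4 s.f., so the result keeps min(4, 4) = 4 s.f.
Rounded to 4 significant figures: 1.514 × 10^4 mg.

1.514 × 10^4 mg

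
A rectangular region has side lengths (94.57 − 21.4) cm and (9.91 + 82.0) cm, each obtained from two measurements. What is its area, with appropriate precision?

6.73 × 10³ cm²

94.57 − 21.4 = 73.17, limited to 1 d.p. → 3 s.f.; 9.91 + 82.0 = 91.91, limited to 1 d.p. → 3 s.f.
Carrying full precision, 73.17 × 91.91 = 6725.0547; keep min(3, 3) = 3 s.f.
Rounded to 3 significant figures: 6.73 × 10³ cm².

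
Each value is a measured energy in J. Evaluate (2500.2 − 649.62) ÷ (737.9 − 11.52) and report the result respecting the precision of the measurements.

2500.2 − 649.62 = 1850.58, limited to 1 d.p. → 5 s.f.; 737.9 − 11.52 = 726.38, limited to 1 d.p. → 4 s.f.
Carrying full precision, 1850.58 ÷ 726.38 = 2.54767477078…; keep min(5, 4) = 4 s.f.
Rounded to 4 significant figures: 2.548.

2.548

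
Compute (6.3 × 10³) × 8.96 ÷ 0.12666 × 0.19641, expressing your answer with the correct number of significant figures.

8.8 × 10⁴

(6.3 × 10³) × 8.96 ÷ 0.12666 × 0.19641 = 87533.1729038…
Multiplication/division keeps the fewest significant figures: 6.3 × 10³ → 2 s.f., 8.96 → 3 s.f., 0.12666 → 5 s.f., 0.19641 → 5 s.f.; limit is 2.
Rounded to 2 significant figures: 8.8 × 10⁴.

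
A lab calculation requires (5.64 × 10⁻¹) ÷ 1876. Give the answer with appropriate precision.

(5.64 × 10⁻¹) ÷ 1876 = 0.000300639658849…
Multiplication/division keeps the fewest significant figures: 5.64 × 10⁻¹ → 3 s.f., 1876 → 4 s.f.; limit is 3.
Rounded to 3 significant figures: 3.01 × 10⁻⁴.

3.01 × 10⁻⁴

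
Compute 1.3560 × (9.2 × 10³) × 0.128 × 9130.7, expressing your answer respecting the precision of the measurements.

1.3560 × (9.2 × 10³) × 0.128 × 9130.7 = 14580135.5059…
Multiplication/division keeps the fewest significant figures: 1.3560 → 5 s.f., 9.2 × 10³ → 2 s.f., 0.128 → 3 s.f., 9130.7 → 5 s.f.; limit is 2.
Rounded to 2 significant figures: 1.5 × 10⁷.

1.5 × 10⁷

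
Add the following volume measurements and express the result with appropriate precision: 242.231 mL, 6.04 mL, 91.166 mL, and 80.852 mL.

420.29 mL

242.231 mL + 6.04 mL + 91.166 mL + 80.852 mL = 420.289 mL.
Addition/subtraction keeps the fewest decimal places: 242.231 → 3 decimal places, 6.04 → 2 decimal places, 91.166 → 3 decimal places, 80.852 → 3 decimal places; limit is 2.
Rounded to 2 decimal places: 420.29 mL.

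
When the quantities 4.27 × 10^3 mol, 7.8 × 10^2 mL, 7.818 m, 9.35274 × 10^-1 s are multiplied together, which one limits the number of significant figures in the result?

7.8 × 10^2 mL

4.27 × 10^3 mol → 3 s.f.; 7.8 × 10^2 mL → 2 s.f.; 7.818 m → 4 s.f.; 9.35274 × 10^-1 s → 6 s.f.
The fewest is 2 significant figures, from 7.8 × 10^2 mL.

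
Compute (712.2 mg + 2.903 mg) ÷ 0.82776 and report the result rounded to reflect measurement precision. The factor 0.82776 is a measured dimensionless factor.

712.2 mg + 2.903 mg = 715.103 mg; the sum is limited to 1 decimal place (4 s.f.).
Carrying full precision, 715.103 ÷ 0.82776 = 863.901372378… mg; 0.82776 has 5 s.f., so the result keeps min(4, 5) = 4 s.f.
Rounded to 4 significant figures: 863.9 mg.

863.9 mg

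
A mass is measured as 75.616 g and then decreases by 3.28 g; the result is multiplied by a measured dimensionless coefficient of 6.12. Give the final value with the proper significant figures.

75.616 g − 3.28 g = 72.336 g; the difference is limited to 2 decimal places (4 s.f.).
Carrying full precision, 72.336 × 6.12 = 442.69632 g; 6.12 has 3 s.f., so the result keeps min(4, 3) = 3 s.f.
Rounded to 3 significant figures: 4.43 × 10² g.

4.43 × 10² g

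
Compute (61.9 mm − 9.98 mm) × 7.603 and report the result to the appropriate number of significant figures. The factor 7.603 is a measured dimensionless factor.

61.9 mm − 9.98 mm = 51.92 mm; the difference is limited to 1 decimal place (3 s.f.).
Carrying full precision, 51.92 × 7.603 = 394.74776 mm; 7.603 has 4 s.f., so the result keeps min(3, 4) = 3 s.f.
Rounded to 3 significant figures: 395 mm.

395 mm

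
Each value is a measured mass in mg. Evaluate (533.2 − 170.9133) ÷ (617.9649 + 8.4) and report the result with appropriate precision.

533.2 − 170.9133 = 362.2867, limited to 1 d.p. → 4 s.f.; 617.9649 + 8.4 = 626.3649, limited to 1 d.p. → 4 s.f.
Carrying full precision, 362.2867 ÷ 626.3649 = 0.57839559656…; keep min(4, 4) = 4 s.f.
Rounded to 4 significant figures: 0.5784.

0.5784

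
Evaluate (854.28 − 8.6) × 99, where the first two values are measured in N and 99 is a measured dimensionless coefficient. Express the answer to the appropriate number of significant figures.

854.28 N − 8.6 N = 845.68 N; the difference is limited to 1 decimal place (4 s.f.).
Carrying full precision, 845.68 × 99 = 83722.32 N; 99 has 2 s.f., so the result keeps min(4, 2) = 2 s.f.
Rounded to 2 significant figures: 8.4 × 10⁴ N.

8.4 × 10⁴ N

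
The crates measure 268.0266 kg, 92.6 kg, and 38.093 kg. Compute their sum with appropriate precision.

398.7 kg

268.0266 kg + 92.6 kg + 38.093 kg = 398.7196 kg.
Addition/subtraction keeps the fewest decimal places: 268.0266 → 4 decimal places, 92.6 → 1 decimal place, 38.093 → 3 decimal places; limit is 1.
Rounded to 1 decimal place: 398.7 kg.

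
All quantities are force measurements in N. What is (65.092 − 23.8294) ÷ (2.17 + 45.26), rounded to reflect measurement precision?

0.8700

65.092 − 23.8294 = 41.2626, limited to 3 d.p. → 5 s.f.; 2.17 + 45.26 = 47.43, limited to 2 d.p. → 4 s.f.
Carrying full precision, 41.2626 ÷ 47.43 = 0.869968374447…; keep min(5, 4) = 4 s.f.
Rounded to 4 significant figures: 0.8700.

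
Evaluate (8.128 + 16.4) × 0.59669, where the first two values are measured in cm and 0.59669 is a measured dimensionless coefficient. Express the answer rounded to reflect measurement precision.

8.128 cm + 16.4 cm = 24.528 cm; the sum is limited to 1 decimal place (3 s.f.).
Carrying full precision, 24.528 × 0.59669 = 14.63561232 cm; 0.59669 has 5 s.f., so the result keeps min(3, 5) = 3 s.f.
Rounded to 3 significant figures: 14.6 cm.

14.6 cm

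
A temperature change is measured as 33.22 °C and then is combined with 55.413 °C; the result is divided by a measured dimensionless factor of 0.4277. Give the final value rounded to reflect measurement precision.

33.22 °C + 55.413 °C = 88.633 °C; the sum is limited to 2 decimal places (4 s.f.).
Carrying full precision, 88.633 ÷ 0.4277 = 207.231704466… °C; 0.4277 has 4 s.f., so the result keeps min(4, 4) = 4 s.f.
Rounded to 4 significant figures: 207.2 °C.

207.2 °C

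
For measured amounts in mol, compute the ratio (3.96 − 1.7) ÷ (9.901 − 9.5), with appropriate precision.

3.96 − 1.7 = 2.26, limited to 1 d.p. → 2 s.f.; 9.901 − 9.5 = 0.401, limited to 1 d.p. → 1 s.f.
Carrying full precision, 2.26 ÷ 0.401 = 5.63591022444…; keep min(2, 1) = 1 s.f.
Rounded to 1 significant figure: 6.

6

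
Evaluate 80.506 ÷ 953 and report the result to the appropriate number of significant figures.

0.0845

80.506 ÷ 953 = 0.0844763903463…
Multiplication/division keeps the fewest significant figures: 80.506 → 5 s.f., 953 → 3 s.f.; limit is 3.
Rounded to 3 significant figures: 0.0845.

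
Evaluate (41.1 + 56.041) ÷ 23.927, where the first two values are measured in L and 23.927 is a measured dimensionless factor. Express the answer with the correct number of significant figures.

4.06 L

41.1 L + 56.041 L = 97.141 L; the sum is limited to 1 decimal place (3 s.f.).
Carrying full precision, 97.141 ÷ 23.927 = 4.05989050027… L; 23.927 has 5 s.f., so the result keeps min(3, 5) = 3 s.f.
Rounded to 3 significant figures: 4.06 L.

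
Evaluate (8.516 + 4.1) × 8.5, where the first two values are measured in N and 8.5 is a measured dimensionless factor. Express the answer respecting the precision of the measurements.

8.516 N + 4.1 N = 12.616 N; the sum is limited to 1 decimal place (3 s.f.).
Carrying full precision, 12.616 × 8.5 = 107.236 N; 8.5 has 2 s.f., so the result keeps min(3, 2) = 2 s.f.
Rounded to 2 significant figures: 1.1 × 10^2 N.

1.1 × 10^2 N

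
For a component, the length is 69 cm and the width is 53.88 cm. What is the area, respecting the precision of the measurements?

3.7 × 10^3 cm²

area = 69 cm × 53.88 cm = 3717.72 cm².
69 has 2 significant figures; 53.88 has 4.
Division/multiplication keeps the fewest: 2 significant figures.
Rounded: 3.7 × 10^3 cm².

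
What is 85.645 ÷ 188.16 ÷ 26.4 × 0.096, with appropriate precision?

0.0017

85.645 ÷ 188.16 ÷ 26.4 × 0.096 = 0.00165516774892…
Multiplication/division keeps the fewest significant figures: 85.645 → 5 s.f., 188.16 → 5 s.f., 26.4 → 3 s.f., 0.096 → 2 s.f.; limit is 2.
Rounded to 2 significant figures: 0.0017.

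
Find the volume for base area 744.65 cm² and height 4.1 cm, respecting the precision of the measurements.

3.1 × 10^3 cm³

volume = 744.65 cm² × 4.1 cm = 3053.065 cm³.
744.65 has 5 significant figures; 4.1 has 2.
Division/multiplication keeps the fewest: 2 significant figures.
Rounded: 3.1 × 10^3 cm³.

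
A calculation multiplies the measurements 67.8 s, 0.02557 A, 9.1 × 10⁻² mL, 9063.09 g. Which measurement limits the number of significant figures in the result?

67.8 s → 3 s.f.; 0.02557 A → 4 s.f.; 9.1 × 10⁻² mL → 2 s.f.; 9063.09 g → 6 s.f.
The fewest is 2 significant figures, from 9.1 × 10⁻² mL.

9.1 × 10⁻² mL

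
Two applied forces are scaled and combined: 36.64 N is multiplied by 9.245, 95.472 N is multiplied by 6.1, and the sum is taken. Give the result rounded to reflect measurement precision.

36.64 × 9.245 = 338.7368 → 338.7 N (4 s.f., last digit at the 10^-1 place).
95.472 × 6.1 = 582.3792 → 5.8 × 10² N (2 s.f., last digit at the 10^1 place).
Sum: 921.116 N; keep the coarser place, 10^1.
Result: 9.2 × 10² N.

9.2 × 10² N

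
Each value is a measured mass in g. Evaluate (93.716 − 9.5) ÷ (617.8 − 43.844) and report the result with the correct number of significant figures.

1.47 × 10^-1

93.716 − 9.5 = 84.216, limited to 1 d.p. → 3 s.f.; 617.8 − 43.844 = 573.956, limited to 1 d.p. → 4 s.f.
Carrying full precision, 84.216 ÷ 573.956 = 0.146729017555…; keep min(3, 4) = 3 s.f.
Rounded to 3 significant figures: 1.47 × 10^-1.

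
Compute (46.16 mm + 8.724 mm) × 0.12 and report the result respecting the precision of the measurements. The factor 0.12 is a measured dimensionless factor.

6.6 mm

46.16 mm + 8.724 mm = 54.884 mm; the sum is limited to 2 decimal places (4 s.f.).
Carrying full precision, 54.884 × 0.12 = 6.58608 mm; 0.12 has 2 s.f., so the result keeps min(4, 2) = 2 s.f.
Rounded to 2 significant figures: 6.6 mm.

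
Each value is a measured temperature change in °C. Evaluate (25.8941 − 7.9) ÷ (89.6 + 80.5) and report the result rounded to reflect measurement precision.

25.8941 − 7.9 = 17.9941, limited to 1 d.p. → 3 s.f.; 89.6 + 80.5 = 170.1, limited to 1 d.p. → 4 s.f.
Carrying full precision, 17.9941 ÷ 170.1 = 0.105785420341…; keep min(3, 4) = 3 s.f.
Rounded to 3 significant figures: 0.106.

0.106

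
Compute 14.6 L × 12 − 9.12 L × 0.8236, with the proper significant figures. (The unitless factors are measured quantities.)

14.6 × 12 = 175.2 → 1.8 × 10^2 L (2 s.f., last digit at the 10^1 place).
9.12 × 0.8236 = 7.511232 → 7.51 L (3 s.f., last digit at the 10^-2 place).
Difference: 167.688768 L; keep the coarser place, 10^1.
Result: 1.7 × 10^2 L.

1.7 × 10^2 L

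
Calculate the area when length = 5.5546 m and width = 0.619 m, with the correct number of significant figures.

3.44 m²

area = 5.5546 m × 0.619 m = 3.4382974 m².
5.5546 has 5 significant figures; 0.619 has 3.
Division/multiplication keeps the fewest: 3 significant figures.
Rounded: 3.44 m².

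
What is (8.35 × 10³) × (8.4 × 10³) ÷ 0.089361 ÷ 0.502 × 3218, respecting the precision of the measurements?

5.0 × 10¹²

(8.35 × 10³) × (8.4 × 10³) ÷ 0.089361 ÷ 0.502 × 3218 = 5.0315299717 × 10^12…
Multiplication/division keeps the fewest significant figures: 8.35 × 10³ → 3 s.f., 8.4 × 10³ → 2 s.f., 0.089361 → 5 s.f., 0.502 → 3 s.f., 3218 → 4 s.f.; limit is 2.
Rounded to 2 significant figures: 5.0 × 10¹².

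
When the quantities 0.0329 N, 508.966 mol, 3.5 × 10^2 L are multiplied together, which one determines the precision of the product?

3.5 × 10^2 L

0.0329 N → 3 s.f.; 508.966 mol → 6 s.f.; 3.5 × 10^2 L → 2 s.f.
The fewest is 2 significant figures, from 3.5 × 10^2 L.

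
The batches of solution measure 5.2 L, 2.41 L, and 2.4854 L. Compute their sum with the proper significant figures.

10.1 L

5.2 L + 2.41 L + 2.4854 L = 10.0954 L.
Addition/subtraction keeps the fewest decimal places: 5.2 → 1 decimal place, 2.41 → 2 decimal places, 2.4854 → 4 decimal places; limit is 1.
Rounded to 1 decimal place: 10.1 L.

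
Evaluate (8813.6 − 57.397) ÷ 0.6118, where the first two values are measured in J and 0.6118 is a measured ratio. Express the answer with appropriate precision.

8813.6 J − 57.397 J = 8756.203 J; the difference is limited to 1 decimal place (5 s.f.).
Carrying full precision, 8756.203 ÷ 0.6118 = 14312.1984309… J; 0.6118 has 4 s.f., so the result keeps min(5, 4) = 4 s.f.
Rounded to 4 significant figures: 1.431 × 10⁴ J.

1.431 × 10⁴ J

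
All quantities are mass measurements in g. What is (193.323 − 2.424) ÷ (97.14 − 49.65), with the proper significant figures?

193.323 − 2.424 = 190.899, limited to 3 d.p. → 6 s.f.; 97.14 − 49.65 = 47.49, limited to 2 d.p. → 4 s.f.
Carrying full precision, 190.899 ÷ 47.49 = 4.0197725837…; keep min(6, 4) = 4 s.f.
Rounded to 4 significant figures: 4.020.

4.020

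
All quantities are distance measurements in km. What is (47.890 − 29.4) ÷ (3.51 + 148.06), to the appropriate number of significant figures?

47.890 − 29.4 = 18.490, limited to 1 d.p. → 3 s.f.; 3.51 + 148.06 = 151.57, limited to 2 d.p. → 5 s.f.
Carrying full precision, 18.490 ÷ 151.57 = 0.121989839678…; keep min(3, 5) = 3 s.f.
Rounded to 3 significant figures: 0.122.

0.122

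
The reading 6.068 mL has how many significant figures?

4

6.068: zeros between nonzero digits are significant.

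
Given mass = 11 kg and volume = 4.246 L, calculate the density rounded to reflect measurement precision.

2.6 kg/L

density = 11 kg ÷ 4.246 L = 2.59067357513… kg/L.
11 has 2 significant figures; 4.246 has 4.
Division/multiplication keeps the fewest: 2 significant figures.
Rounded: 2.6 kg/L.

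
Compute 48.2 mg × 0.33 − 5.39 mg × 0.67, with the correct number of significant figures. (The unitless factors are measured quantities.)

48.2 × 0.33 = 15.906 → 16 mg (2 s.f., last digit at the 10^0 place).
5.39 × 0.67 = 3.6113 → 3.6 mg (2 s.f., last digit at the 10^-1 place).
Difference: 12.2947 mg; keep the coarser place, 10^0.
Result: 12 mg.

12 mg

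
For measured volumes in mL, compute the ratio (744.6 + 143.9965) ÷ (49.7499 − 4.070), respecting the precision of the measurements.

744.6 + 143.9965 = 888.5965, limited to 1 d.p. → 4 s.f.; 49.7499 − 4.070 = 45.6799, limited to 3 d.p. → 5 s.f.
Carrying full precision, 888.5965 ÷ 45.6799 = 19.4526805006…; keep min(4, 5) = 4 s.f.
Rounded to 4 significant figures: 19.45.

19.45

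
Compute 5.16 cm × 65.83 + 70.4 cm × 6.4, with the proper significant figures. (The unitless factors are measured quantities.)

5.16 × 65.83 = 339.6828 → 340. cm (3 s.f., last digit at the 10^0 place).
70.4 × 6.4 = 450.56 → 4.5 × 10^2 cm (2 s.f., last digit at the 10^1 place).
Sum: 790.2428 cm; keep the coarser place, 10^1.
Result: 7.9 × 10^2 cm.

7.9 × 10^2 cm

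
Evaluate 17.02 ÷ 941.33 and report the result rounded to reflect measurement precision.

17.02 ÷ 941.33 = 0.0180808005694…
Multiplication/division keeps the fewest significant figures: 17.02 → 4 s.f., 941.33 → 5 s.f.; limit is 4.
Rounded to 4 significant figures: 0.01808.

0.01808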